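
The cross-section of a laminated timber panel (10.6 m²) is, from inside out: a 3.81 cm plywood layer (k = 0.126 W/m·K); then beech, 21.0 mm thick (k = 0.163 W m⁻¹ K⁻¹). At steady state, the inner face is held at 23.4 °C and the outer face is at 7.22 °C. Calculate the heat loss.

Q = 398 W

Resistance network (inner→outer):
  R_plywood = L/(kA) = 0.0381/(0.126·10.6) = 0.02853 K/W
  R_beech = L/(kA) = 0.0210/(0.163·10.6) = 0.01215 K/W
ΣR = 0.02853 + 0.01215 = 0.04068 K/W
Q = ΔT/ΣR = (23.4 °C − 7.22 °C)/0.04068 = 398 W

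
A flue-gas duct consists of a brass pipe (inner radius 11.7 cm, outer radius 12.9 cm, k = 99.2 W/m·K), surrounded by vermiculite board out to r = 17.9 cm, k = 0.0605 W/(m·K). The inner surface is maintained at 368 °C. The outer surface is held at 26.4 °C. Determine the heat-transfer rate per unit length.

Treat each layer as a resistance in series:
  R'_brass = ln(0.129/0.117)/(2πk) = 0.09764/(2π·99.2) = 1.566×10^-4 m·K/W
  R'_vermiculite board = ln(0.179/0.129)/(2πk) = 0.3276/(2π·0.0605) = 0.8617 m·K/W
ΣR = 1.566×10^-4 + 0.8617 = 0.8619 m·K/W
Q' = ΔT/ΣR = (368 °C − 26.4 °C)/0.8619 = 396 W/m

Q' = 396 W/m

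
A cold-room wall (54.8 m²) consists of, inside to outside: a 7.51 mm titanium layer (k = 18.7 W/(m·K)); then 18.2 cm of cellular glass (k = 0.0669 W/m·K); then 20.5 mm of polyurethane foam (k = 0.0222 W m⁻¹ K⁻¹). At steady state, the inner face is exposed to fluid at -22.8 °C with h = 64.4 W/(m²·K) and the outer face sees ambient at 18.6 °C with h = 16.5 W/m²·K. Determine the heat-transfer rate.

Resistance network (inner→outer):
  R_conv,in = 1/(hA) = 1/(64.4·54.8) = 2.834×10^-4 K/W
  R_titanium = L/(kA) = 0.00751/(18.7·54.8) = 7.329×10^-6 K/W
  R_cellular glass = L/(kA) = 0.182/(0.0669·54.8) = 0.04964 K/W
  R_polyurethane foam = L/(kA) = 0.0205/(0.0222·54.8) = 0.01685 K/W
  R_conv,out = 1/(hA) = 1/(16.5·54.8) = 0.001106 K/W
ΣR = 2.834×10^-4 + 7.329×10^-6 + 0.04964 + 0.01685 + 0.001106 = 0.06789 K/W
Q = ΔT/ΣR = (-22.8 °C − 18.6 °C)/0.06789 = -610 W
(Negative Q ⇒ heat flows inward; heat gain = 610 W.)

Q = 610 W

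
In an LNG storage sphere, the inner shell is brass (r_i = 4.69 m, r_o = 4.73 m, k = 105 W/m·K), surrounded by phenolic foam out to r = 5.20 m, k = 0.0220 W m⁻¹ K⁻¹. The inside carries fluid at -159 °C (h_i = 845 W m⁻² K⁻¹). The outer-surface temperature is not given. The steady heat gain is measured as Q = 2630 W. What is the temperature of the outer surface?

Sum the resistances:
  R_conv,in = 1/(4πr²h) = 1/(4π·4.69²·845) = 4.281×10^-6 K/W
  R_brass = (1/4.69 − 1/4.73)/(4πk) = 0.001803/(4π·105) = 1.367×10^-6 K/W
  R_phenolic foam = (1/4.73 − 1/5.20)/(4πk) = 0.01911/(4π·0.0220) = 0.06912 K/W
ΣR = 0.06913 K/W
ΔT = Q·ΣR = 2630 × 0.06913 = 181.8 K
Heat flows inward, so T_out = T_in + ΔT = -159 + 181.8 = 22.8 °C

T_out = 22.8 °C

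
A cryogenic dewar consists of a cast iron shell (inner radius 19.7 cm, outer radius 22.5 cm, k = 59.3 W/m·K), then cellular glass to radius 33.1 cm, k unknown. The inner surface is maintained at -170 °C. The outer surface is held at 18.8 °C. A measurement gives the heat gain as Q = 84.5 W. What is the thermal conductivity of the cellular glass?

ΣR = ΔT/Q = |-170 − 18.8|/84.5 = 2.234 K/W
Known resistances:
  R_cast iron = (1/0.197 − 1/0.225)/(4πk) = 0.6317/(4π·59.3) = 8.477×10^-4 K/W
R_cellular glass = ΣR − ΣR_known = 2.234 − 8.477×10^-4 = 2.233 K/W
(1/r₁−1/r₂)/(4πk) = 2.233 ⇒ k = 1.423/(4π·2.233) = 0.0507 W/m·K

k = 0.0507 W/m·K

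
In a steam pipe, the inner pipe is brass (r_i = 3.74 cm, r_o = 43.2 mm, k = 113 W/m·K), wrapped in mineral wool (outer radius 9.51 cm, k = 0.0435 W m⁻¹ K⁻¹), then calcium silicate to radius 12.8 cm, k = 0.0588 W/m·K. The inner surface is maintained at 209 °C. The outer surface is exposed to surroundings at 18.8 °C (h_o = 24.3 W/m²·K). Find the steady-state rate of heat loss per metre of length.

Series thermal resistances, inner to outer:
  R'_brass = ln(0.0432/0.0374)/(2πk) = 0.1442/(2π·113) = 2.031×10^-4 m·K/W
  R'_mineral wool = ln(0.0951/0.0432)/(2πk) = 0.7891/(2π·0.0435) = 2.887 m·K/W
  R'_calcium silicate = ln(0.128/0.0951)/(2πk) = 0.2971/(2π·0.0588) = 0.8042 m·K/W
  R'_conv,out = 1/(2πr h) = 1/(2π·0.128·24.3) = 0.05117 m·K/W
ΣR = 2.031×10^-4 + 2.887 + 0.8042 + 0.05117 = 3.743 m·K/W
Q' = ΔT/ΣR = (209 °C − 18.8 °C)/3.743 = 50.8 W/m

Q' = 50.8 W/m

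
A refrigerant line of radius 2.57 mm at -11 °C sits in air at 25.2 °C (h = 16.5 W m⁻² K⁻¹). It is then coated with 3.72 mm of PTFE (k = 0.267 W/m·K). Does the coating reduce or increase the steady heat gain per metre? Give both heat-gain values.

Critical radius for a cylinder: r_cr = k/h = 0.0162 m = 1.62 cm.
Outer radius after coating: r₂ = 0.00257 + 0.00372 = 0.00629 m.
Since r₁ < r_cr and r₂ ≤ r_cr, the coating moves toward the maximum at r_cr — heat gain rises.
Bare: R = 1/(2πr₁h) = 3.753 m·K/W; Q = 36.2/3.753 = 9.65 W/m.
Coated: R = R_cond + R_conv = 2.067 m·K/W; Q = 36.2/2.067 = 17.5 W/m.

increases: 9.65 → 17.5 W/m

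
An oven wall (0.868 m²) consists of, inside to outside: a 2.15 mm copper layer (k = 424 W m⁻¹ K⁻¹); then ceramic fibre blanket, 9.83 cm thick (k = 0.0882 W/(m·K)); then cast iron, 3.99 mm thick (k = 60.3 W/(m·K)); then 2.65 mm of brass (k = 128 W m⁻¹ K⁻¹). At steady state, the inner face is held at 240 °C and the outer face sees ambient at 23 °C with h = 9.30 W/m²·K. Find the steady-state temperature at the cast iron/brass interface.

Resistance network (inner→outer):
  R_copper = L/(kA) = 0.00215/(424·0.868) = 5.842×10^-6 K/W
  R_ceramic fibre blanket = L/(kA) = 0.0983/(0.0882·0.868) = 1.284 K/W
  R_cast iron = L/(kA) = 0.00399/(60.3·0.868) = 7.623×10^-5 K/W
  R_brass = L/(kA) = 0.00265/(128·0.868) = 2.385×10^-5 K/W
  R_conv,out = 1/(hA) = 1/(9.30·0.868) = 0.1239 K/W
ΣR = 5.842×10^-6 + 1.284 + 7.623×10^-5 + 2.385×10^-5 + 0.1239 = 1.408 K/W
Q = ΔT/ΣR = (240 °C − 23 °C)/1.408 = 154.1 W
From the inner boundary to the cast iron/brass interface, ΣR_partial = 1.284 K/W.
T_interface = T_in − Q·ΣR_partial = 240 °C − (154.1)(1.284) = 42.1 °C

T = 42.1 °C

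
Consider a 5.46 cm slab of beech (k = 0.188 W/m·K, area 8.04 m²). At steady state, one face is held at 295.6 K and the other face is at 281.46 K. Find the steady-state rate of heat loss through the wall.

Q = kA·ΔT/L = 0.188 × 8.04 × |295.6 K − 281.46 K| / 0.0546 = 391 W

Q = 391 W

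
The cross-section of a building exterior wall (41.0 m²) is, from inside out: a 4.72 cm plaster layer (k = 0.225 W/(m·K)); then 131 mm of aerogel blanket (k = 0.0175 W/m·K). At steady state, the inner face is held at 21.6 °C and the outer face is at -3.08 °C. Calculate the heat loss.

Q = 131 W

Resistance network (inner→outer):
  R_plaster = L/(kA) = 0.0472/(0.225·41.0) = 0.005117 K/W
  R_aerogel blanket = L/(kA) = 0.131/(0.0175·41.0) = 0.1826 K/W
ΣR = 0.005117 + 0.1826 = 0.1877 K/W
Q = ΔT/ΣR = (21.6 °C − -3.08 °C)/0.1877 = 131 W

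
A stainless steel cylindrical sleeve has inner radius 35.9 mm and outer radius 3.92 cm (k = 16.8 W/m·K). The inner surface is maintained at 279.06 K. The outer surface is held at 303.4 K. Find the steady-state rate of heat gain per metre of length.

Q' = 2πk·ΔT/ln(r₂/r₁) = 2π × 16.8 × 24.34 / ln(0.0392/0.0359) = 29200 W/m

Q' = 29.2 kW/m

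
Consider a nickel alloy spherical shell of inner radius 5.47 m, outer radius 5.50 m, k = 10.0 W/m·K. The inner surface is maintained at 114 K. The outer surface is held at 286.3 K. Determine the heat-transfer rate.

Q = 4πk·ΔT/(1/r₁ − 1/r₂) = 4π × 10.0 × 172.3 / (1/5.47 − 1/5.50) = 2.17×10^7 W

Q = 2.17×10^7 W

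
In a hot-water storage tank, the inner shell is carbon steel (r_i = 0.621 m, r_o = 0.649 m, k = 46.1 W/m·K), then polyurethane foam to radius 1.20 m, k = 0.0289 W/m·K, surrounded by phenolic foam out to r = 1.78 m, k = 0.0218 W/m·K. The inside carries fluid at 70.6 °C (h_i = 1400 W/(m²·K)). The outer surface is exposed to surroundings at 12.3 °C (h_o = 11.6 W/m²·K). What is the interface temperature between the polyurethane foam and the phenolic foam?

T = 32.0 °C

Treat each layer as a resistance in series:
  R_conv,in = 1/(4πr²h) = 1/(4π·0.621²·1400) = 1.474×10^-4 K/W
  R_carbon steel = (1/0.621 − 1/0.649)/(4πk) = 0.06947/(4π·46.1) = 1.199×10^-4 K/W
  R_polyurethane foam = (1/0.649 − 1/1.20)/(4πk) = 0.7075/(4π·0.0289) = 1.948 K/W
  R_phenolic foam = (1/1.20 − 1/1.78)/(4πk) = 0.2715/(4π·0.0218) = 0.9912 K/W
  R_conv,out = 1/(4πr²h) = 1/(4π·1.78²·11.6) = 0.002165 K/W
ΣR = 1.474×10^-4 + 1.199×10^-4 + 1.948 + 0.9912 + 0.002165 = 2.942 K/W
Q = ΔT/ΣR = (70.6 °C − 12.3 °C)/2.942 = 19.82 W
From the inner boundary to the polyurethane foam/phenolic foam interface, ΣR_partial = 1.948 K/W.
T_interface = T_in − Q·ΣR_partial = 70.6 °C − (19.82)(1.948) = 32.0 °C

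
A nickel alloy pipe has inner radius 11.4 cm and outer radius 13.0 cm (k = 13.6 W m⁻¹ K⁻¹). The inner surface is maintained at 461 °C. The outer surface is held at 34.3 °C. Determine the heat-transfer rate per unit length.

Q' = 2πk·ΔT/ln(r₂/r₁) = 2π × 13.6 × 426.7 / ln(0.130/0.114) = 2.78×10^5 W/m

Q' = 2.78×10^5 W/m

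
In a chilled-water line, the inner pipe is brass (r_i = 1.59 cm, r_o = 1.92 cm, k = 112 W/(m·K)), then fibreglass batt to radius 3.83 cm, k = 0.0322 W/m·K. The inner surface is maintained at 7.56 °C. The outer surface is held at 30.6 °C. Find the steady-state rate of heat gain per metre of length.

Q' = 6.75 W/m

Resistance network (inner→outer):
  R'_brass = ln(0.0192/0.0159)/(2πk) = 0.1886/(2π·112) = 2.680×10^-4 m·K/W
  R'_fibreglass batt = ln(0.0383/0.0192)/(2πk) = 0.6905/(2π·0.0322) = 3.413 m·K/W
ΣR = 2.680×10^-4 + 3.413 = 3.413 m·K/W
Q' = ΔT/ΣR = (7.56 °C − 30.6 °C)/3.413 = -6.75 W/m
(Negative Q' ⇒ heat flows inward; heat gain = 6.75 W/m.)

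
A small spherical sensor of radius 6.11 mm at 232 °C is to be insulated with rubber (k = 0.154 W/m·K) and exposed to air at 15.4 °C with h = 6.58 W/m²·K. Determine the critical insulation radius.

r_cr = 4.68 cm

For a sphere, r_cr = 2k_ins/h = 2·0.154/6.58 = 0.0468 m = 4.68 cm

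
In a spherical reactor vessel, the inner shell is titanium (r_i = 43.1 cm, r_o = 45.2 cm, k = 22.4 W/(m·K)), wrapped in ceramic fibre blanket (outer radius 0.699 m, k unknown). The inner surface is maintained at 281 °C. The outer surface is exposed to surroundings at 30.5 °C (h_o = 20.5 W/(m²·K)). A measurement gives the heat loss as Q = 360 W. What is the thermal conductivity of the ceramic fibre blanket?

k = 0.0905 W/m·K

ΣR = ΔT/Q = |281 − 30.5|/360 = 0.6958 K/W
Known resistances:
  R_titanium = (1/0.431 − 1/0.452)/(4πk) = 0.1078/(4π·22.4) = 3.830×10^-4 K/W
  R_conv,out = 1/(4πr²h) = 1/(4π·0.699²·20.5) = 0.007945 K/W
R_ceramic fibre blanket = ΣR − ΣR_known = 0.6958 − 0.008328 = 0.6875 K/W
(1/r₁−1/r₂)/(4πk) = 0.6875 ⇒ k = 0.7818/(4π·0.6875) = 0.0905 W/m·K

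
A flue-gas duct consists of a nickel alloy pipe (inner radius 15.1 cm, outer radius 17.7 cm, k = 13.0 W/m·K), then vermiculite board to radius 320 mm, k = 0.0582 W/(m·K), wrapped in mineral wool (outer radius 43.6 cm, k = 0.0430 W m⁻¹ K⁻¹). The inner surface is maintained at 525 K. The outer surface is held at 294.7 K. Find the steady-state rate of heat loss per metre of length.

Q' = 83.3 W/m

Treat each layer as a resistance in series:
  R'_nickel alloy = ln(0.177/0.151)/(2πk) = 0.1589/(2π·13.0) = 0.001945 m·K/W
  R'_vermiculite board = ln(0.320/0.177)/(2πk) = 0.5922/(2π·0.0582) = 1.619 m·K/W
  R'_mineral wool = ln(0.436/0.320)/(2πk) = 0.3093/(2π·0.0430) = 1.145 m·K/W
ΣR = 0.001945 + 1.619 + 1.145 = 2.766 m·K/W
Q' = ΔT/ΣR = (525 K − 294.7 K)/2.766 = 83.3 W/m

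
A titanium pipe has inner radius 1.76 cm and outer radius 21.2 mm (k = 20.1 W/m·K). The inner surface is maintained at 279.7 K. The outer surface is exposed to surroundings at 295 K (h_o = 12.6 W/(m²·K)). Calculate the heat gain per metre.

Treat each layer as a resistance in series:
  R'_titanium = ln(0.0212/0.0176)/(2πk) = 0.1861/(2π·20.1) = 0.001474 m·K/W
  R'_conv,out = 1/(2πr h) = 1/(2π·0.0212·12.6) = 0.5958 m·K/W
ΣR = 0.001474 + 0.5958 = 0.5973 m·K/W
Q' = ΔT/ΣR = (279.7 K − 295 K)/0.5973 = -25.6 W/m
(Negative Q' ⇒ heat flows inward; heat gain = 25.6 W/m.)

Q' = 25.6 W/m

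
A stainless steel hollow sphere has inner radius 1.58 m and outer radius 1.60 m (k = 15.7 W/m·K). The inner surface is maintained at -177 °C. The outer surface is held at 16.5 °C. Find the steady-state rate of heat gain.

Q = 4πk·ΔT/(1/r₁ − 1/r₂) = 4π × 15.7 × 193.5 / (1/1.58 − 1/1.60) = 4.83×10^6 W

Q = 4830 kW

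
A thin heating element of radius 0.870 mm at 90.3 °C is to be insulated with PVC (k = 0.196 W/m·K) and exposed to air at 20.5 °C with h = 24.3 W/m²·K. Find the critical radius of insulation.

r_cr = 0.807 cm

For a cylinder, r_cr = k_ins/h = 0.196/24.3 = 0.00807 m = 0.807 cm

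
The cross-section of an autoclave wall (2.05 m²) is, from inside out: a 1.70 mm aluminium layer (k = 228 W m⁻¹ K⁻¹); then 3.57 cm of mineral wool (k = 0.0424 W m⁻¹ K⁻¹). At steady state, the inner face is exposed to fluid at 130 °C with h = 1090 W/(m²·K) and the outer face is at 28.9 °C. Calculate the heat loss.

Q = 246 W

Resistance network (inner→outer):
  R_conv,in = 1/(hA) = 1/(1090·2.05) = 4.475×10^-4 K/W
  R_aluminium = L/(kA) = 0.00170/(228·2.05) = 3.637×10^-6 K/W
  R_mineral wool = L/(kA) = 0.0357/(0.0424·2.05) = 0.4107 K/W
ΣR = 4.475×10^-4 + 3.637×10^-6 + 0.4107 = 0.4112 K/W
Q = ΔT/ΣR = (130 °C − 28.9 °C)/0.4112 = 246 W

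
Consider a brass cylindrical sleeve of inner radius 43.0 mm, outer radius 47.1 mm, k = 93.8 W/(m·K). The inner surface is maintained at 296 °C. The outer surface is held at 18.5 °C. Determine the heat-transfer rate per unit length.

Q' = 2πk·ΔT/ln(r₂/r₁) = 2π × 93.8 × 277.5 / ln(0.0471/0.0430) = 1.80×10^6 W/m

Q' = 1800 kW/m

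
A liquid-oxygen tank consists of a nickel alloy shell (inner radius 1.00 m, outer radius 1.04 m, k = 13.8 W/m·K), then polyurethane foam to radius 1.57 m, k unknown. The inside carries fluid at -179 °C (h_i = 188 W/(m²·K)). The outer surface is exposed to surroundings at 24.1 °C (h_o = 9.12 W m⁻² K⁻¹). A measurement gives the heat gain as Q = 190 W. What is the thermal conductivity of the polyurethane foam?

k = 0.0243 W/m·K

ΣR = ΔT/Q = |-179 − 24.1|/190 = 1.069 K/W
Known resistances:
  R_conv,in = 1/(4πr²h) = 1/(4π·1.00²·188) = 4.233×10^-4 K/W
  R_nickel alloy = (1/1.00 − 1/1.04)/(4πk) = 0.03846/(4π·13.8) = 2.218×10^-4 K/W
  R_conv,out = 1/(4πr²h) = 1/(4π·1.57²·9.12) = 0.003540 K/W
R_polyurethane foam = ΣR − ΣR_known = 1.069 − 0.004185 = 1.065 K/W
(1/r₁−1/r₂)/(4πk) = 1.065 ⇒ k = 0.3246/(4π·1.065) = 0.0243 W/m·K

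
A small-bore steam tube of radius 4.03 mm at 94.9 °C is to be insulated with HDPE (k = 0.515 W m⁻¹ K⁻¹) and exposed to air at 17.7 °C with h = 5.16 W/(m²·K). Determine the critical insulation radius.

For a cylinder, r_cr = k_ins/h = 0.515/5.16 = 0.0998 m = 9.98 cm

r_cr = 9.98 cm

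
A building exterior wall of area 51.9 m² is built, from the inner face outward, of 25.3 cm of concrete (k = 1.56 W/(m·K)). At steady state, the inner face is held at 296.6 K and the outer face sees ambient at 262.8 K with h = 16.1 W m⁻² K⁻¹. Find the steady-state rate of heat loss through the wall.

Q = 7.82 kW

Treat each layer as a resistance in series:
  R_concrete = L/(kA) = 0.253/(1.56·51.9) = 0.003125 K/W
  R_conv,out = 1/(hA) = 1/(16.1·51.9) = 0.001197 K/W
ΣR = 0.003125 + 0.001197 = 0.004322 K/W
Q = ΔT/ΣR = (296.6 K − 262.8 K)/0.004322 = 7820 W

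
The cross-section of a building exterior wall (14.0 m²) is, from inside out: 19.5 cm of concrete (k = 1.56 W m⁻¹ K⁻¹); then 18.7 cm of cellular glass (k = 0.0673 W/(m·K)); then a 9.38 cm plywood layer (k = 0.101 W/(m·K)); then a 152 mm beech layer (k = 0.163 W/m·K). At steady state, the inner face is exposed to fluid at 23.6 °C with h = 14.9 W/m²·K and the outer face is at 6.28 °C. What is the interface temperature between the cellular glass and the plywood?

Treat each layer as a resistance in series:
  R_conv,in = 1/(hA) = 1/(14.9·14.0) = 0.004794 K/W
  R_concrete = L/(kA) = 0.195/(1.56·14.0) = 0.008929 K/W
  R_cellular glass = L/(kA) = 0.187/(0.0673·14.0) = 0.1985 K/W
  R_plywood = L/(kA) = 0.0938/(0.101·14.0) = 0.06634 K/W
  R_beech = L/(kA) = 0.152/(0.163·14.0) = 0.06661 K/W
ΣR = 0.004794 + 0.008929 + 0.1985 + 0.06634 + 0.06661 = 0.3452 K/W
Q = ΔT/ΣR = (23.6 °C − 6.28 °C)/0.3452 = 50.17 W
From the inner boundary to the cellular glass/plywood interface, ΣR_partial = 0.2122 K/W.
T_interface = T_in − Q·ΣR_partial = 23.6 °C − (50.17)(0.2122) = 13.0 °C

T = 13.0 °C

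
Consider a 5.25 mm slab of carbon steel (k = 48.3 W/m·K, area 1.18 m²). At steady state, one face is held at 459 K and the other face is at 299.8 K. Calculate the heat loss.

Q = 1730 kW

Q = kA·ΔT/L = 48.3 × 1.18 × |459 K − 299.8 K| / 0.00525 = 1.73×10^6 W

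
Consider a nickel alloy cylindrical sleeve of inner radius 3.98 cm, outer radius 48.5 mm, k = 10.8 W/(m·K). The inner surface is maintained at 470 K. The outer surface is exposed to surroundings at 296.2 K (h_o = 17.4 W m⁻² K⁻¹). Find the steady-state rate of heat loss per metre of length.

Q' = 908 W/m

Resistance network (inner→outer):
  R'_nickel alloy = ln(0.0485/0.0398)/(2πk) = 0.1977/(2π·10.8) = 0.002913 m·K/W
  R'_conv,out = 1/(2πr h) = 1/(2π·0.0485·17.4) = 0.1886 m·K/W
ΣR = 0.002913 + 0.1886 = 0.1915 m·K/W
Q' = ΔT/ΣR = (470 K − 296.2 K)/0.1915 = 908 W/m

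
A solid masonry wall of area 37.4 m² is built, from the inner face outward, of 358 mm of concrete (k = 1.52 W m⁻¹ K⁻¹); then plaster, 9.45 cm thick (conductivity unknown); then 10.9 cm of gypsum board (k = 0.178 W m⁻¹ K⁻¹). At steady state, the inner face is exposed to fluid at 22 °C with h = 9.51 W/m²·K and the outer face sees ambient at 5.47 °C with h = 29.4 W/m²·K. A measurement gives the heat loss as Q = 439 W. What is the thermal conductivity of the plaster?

ΣR = ΔT/Q = |22 − 5.47|/439 = 0.03765 K/W
Known resistances:
  R_conv,in = 1/(hA) = 1/(9.51·37.4) = 0.002812 K/W
  R_concrete = L/(kA) = 0.358/(1.52·37.4) = 0.006297 K/W
  R_gypsum board = L/(kA) = 0.109/(0.178·37.4) = 0.01637 K/W
  R_conv,out = 1/(hA) = 1/(29.4·37.4) = 9.095×10^-4 K/W
R_plaster = ΣR − ΣR_known = 0.03765 − 0.02639 = 0.01126 K/W
L/(kA) = 0.01126 ⇒ k = 0.0945/(0.01126·37.4) = 0.224 W/m·K

k = 0.224 W/m·K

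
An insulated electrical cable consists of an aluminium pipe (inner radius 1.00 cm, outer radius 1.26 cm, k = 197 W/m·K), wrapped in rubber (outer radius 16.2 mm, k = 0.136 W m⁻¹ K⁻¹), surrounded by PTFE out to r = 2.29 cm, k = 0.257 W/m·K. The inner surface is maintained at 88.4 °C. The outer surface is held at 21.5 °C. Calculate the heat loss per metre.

Q' = 132 W/m

Treat each layer as a resistance in series:
  R'_aluminium = ln(0.0126/0.0100)/(2πk) = 0.2311/(2π·197) = 1.867×10^-4 m·K/W
  R'_rubber = ln(0.0162/0.0126)/(2πk) = 0.2513/(2π·0.136) = 0.2941 m·K/W
  R'_PTFE = ln(0.0229/0.0162)/(2πk) = 0.3461/(2π·0.257) = 0.2143 m·K/W
ΣR = 1.867×10^-4 + 0.2941 + 0.2143 = 0.5086 m·K/W
Q' = ΔT/ΣR = (88.4 °C − 21.5 °C)/0.5086 = 132 W/m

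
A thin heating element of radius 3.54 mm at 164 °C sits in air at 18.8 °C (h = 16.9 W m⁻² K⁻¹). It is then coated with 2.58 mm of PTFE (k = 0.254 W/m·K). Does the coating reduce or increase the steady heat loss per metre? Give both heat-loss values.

increases: 54.6 → 77.2 W/m

Critical radius for a cylinder: r_cr = k/h = 0.0150 m = 1.50 cm.
Outer radius after coating: r₂ = 0.00354 + 0.00258 = 0.00612 m.
Since r₁ < r_cr and r₂ ≤ r_cr, the coating moves toward the maximum at r_cr — heat loss rises.
Bare: R = 1/(2πr₁h) = 2.660 m·K/W; Q = 145.2/2.660 = 54.6 W/m.
Coated: R = R_cond + R_conv = 1.882 m·K/W; Q = 145.2/1.882 = 77.2 W/m.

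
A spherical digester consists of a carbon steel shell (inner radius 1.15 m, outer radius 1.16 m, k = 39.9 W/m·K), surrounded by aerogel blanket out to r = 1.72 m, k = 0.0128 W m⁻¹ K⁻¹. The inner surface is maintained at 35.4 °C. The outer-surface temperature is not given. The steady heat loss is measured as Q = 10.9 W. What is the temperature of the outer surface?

T_out = 16.4 °C

Sum the resistances:
  R_carbon steel = (1/1.15 − 1/1.16)/(4πk) = 0.007496/(4π·39.9) = 1.495×10^-5 K/W
  R_aerogel blanket = (1/1.16 − 1/1.72)/(4πk) = 0.2807/(4π·0.0128) = 1.745 K/W
ΣR = 1.745 K/W
ΔT = Q·ΣR = 10.9 × 1.745 = 19.02 K
Heat flows outward, so T_out = T_in − ΔT = 35.4 − 19.02 = 16.4 °C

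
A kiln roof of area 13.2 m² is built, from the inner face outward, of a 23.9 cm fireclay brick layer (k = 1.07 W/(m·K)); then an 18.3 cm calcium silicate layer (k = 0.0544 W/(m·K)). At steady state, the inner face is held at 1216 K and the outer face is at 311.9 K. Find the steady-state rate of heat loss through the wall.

Q = 3330 W

Treat each layer as a resistance in series:
  R_fireclay brick = L/(kA) = 0.239/(1.07·13.2) = 0.01692 K/W
  R_calcium silicate = L/(kA) = 0.183/(0.0544·13.2) = 0.2548 K/W
ΣR = 0.01692 + 0.2548 = 0.2717 K/W
Q = ΔT/ΣR = (1216 K − 311.9 K)/0.2717 = 3330 W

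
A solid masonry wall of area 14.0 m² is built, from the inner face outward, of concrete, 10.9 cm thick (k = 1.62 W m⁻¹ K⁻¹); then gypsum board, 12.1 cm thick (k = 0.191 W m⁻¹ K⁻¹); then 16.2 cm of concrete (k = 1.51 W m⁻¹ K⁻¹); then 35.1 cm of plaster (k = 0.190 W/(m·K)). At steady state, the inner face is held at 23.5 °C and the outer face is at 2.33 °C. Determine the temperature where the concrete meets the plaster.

T = 17.1 °C

Treat each layer as a resistance in series:
  R_concrete = L/(kA) = 0.109/(1.62·14.0) = 0.004806 K/W
  R_gypsum board = L/(kA) = 0.121/(0.191·14.0) = 0.04525 K/W
  R_concrete = L/(kA) = 0.162/(1.51·14.0) = 0.007663 K/W
  R_plaster = L/(kA) = 0.351/(0.190·14.0) = 0.1320 K/W
ΣR = 0.004806 + 0.04525 + 0.007663 + 0.1320 = 0.1897 K/W
Q = ΔT/ΣR = (23.5 °C − 2.33 °C)/0.1897 = 111.6 W
From the inner boundary to the concrete/plaster interface, ΣR_partial = 0.05772 K/W.
T_interface = T_in − Q·ΣR_partial = 23.5 °C − (111.6)(0.05772) = 17.1 °C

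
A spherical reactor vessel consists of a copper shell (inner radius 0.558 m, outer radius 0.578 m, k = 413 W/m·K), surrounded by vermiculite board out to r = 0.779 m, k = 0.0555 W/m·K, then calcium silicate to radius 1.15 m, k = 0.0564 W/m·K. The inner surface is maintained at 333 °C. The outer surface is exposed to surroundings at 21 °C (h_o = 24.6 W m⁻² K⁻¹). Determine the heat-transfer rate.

Q = 254 W

Resistance network (inner→outer):
  R_copper = (1/0.558 − 1/0.578)/(4πk) = 0.06201/(4π·413) = 1.195×10^-5 K/W
  R_vermiculite board = (1/0.578 − 1/0.779)/(4πk) = 0.4464/(4π·0.0555) = 0.6401 K/W
  R_calcium silicate = (1/0.779 − 1/1.15)/(4πk) = 0.4141/(4π·0.0564) = 0.5843 K/W
  R_conv,out = 1/(4πr²h) = 1/(4π·1.15²·24.6) = 0.002446 K/W
ΣR = 1.195×10^-5 + 0.6401 + 0.5843 + 0.002446 = 1.227 K/W
Q = ΔT/ΣR = (333 °C − 21 °C)/1.227 = 254 W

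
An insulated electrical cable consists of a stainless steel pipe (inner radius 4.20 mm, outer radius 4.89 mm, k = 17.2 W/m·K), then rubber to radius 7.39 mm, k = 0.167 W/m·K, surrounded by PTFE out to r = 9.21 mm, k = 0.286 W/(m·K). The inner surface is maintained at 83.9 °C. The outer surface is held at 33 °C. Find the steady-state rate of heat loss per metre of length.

Series thermal resistances, inner to outer:
  R'_stainless steel = ln(0.00489/0.00420)/(2πk) = 0.1521/(2π·17.2) = 0.001407 m·K/W
  R'_rubber = ln(0.00739/0.00489)/(2πk) = 0.4129/(2π·0.167) = 0.3935 m·K/W
  R'_PTFE = ln(0.00921/0.00739)/(2πk) = 0.2202/(2π·0.286) = 0.1225 m·K/W
ΣR = 0.001407 + 0.3935 + 0.1225 = 0.5174 m·K/W
Q' = ΔT/ΣR = (83.9 °C − 33 °C)/0.5174 = 98.4 W/m

Q' = 98.4 W/m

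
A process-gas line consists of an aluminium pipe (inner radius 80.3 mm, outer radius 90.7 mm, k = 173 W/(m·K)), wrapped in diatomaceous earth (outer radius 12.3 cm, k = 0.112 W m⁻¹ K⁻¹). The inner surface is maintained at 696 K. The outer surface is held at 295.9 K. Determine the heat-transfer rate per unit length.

Q' = 924 W/m

Treat each layer as a resistance in series:
  R'_aluminium = ln(0.0907/0.0803)/(2πk) = 0.1218/(2π·173) = 1.120×10^-4 m·K/W
  R'_diatomaceous earth = ln(0.123/0.0907)/(2πk) = 0.3046/(2π·0.112) = 0.4329 m·K/W
ΣR = 1.120×10^-4 + 0.4329 = 0.4330 m·K/W
Q' = ΔT/ΣR = (696 K − 295.9 K)/0.4330 = 924 W/m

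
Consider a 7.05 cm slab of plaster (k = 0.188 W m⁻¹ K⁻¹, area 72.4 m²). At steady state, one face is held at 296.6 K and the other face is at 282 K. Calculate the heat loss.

Q = 2.82 kW

Q = kA·ΔT/L = 0.188 × 72.4 × |296.6 K − 282 K| / 0.0705 = 2820 W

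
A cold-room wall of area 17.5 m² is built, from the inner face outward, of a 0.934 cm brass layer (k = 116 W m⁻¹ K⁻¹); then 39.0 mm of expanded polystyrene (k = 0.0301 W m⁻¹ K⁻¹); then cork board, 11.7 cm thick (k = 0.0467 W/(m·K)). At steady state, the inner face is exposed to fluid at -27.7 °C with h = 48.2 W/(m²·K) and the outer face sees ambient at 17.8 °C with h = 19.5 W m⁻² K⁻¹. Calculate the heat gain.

Treat each layer as a resistance in series:
  R_conv,in = 1/(hA) = 1/(48.2·17.5) = 0.001186 K/W
  R_brass = L/(kA) = 0.00934/(116·17.5) = 4.601×10^-6 K/W
  R_expanded polystyrene = L/(kA) = 0.0390/(0.0301·17.5) = 0.07404 K/W
  R_cork board = L/(kA) = 0.117/(0.0467·17.5) = 0.1432 K/W
  R_conv,out = 1/(hA) = 1/(19.5·17.5) = 0.002930 K/W
ΣR = 0.001186 + 4.601×10^-6 + 0.07404 + 0.1432 + 0.002930 = 0.2214 K/W
Q = ΔT/ΣR = (-27.7 °C − 17.8 °C)/0.2214 = -206 W
(Negative Q ⇒ heat flows inward; heat gain = 206 W.)

Q = 206 W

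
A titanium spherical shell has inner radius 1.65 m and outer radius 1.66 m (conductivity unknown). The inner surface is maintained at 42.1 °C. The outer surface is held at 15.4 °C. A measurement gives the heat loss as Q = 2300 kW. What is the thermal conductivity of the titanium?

ΣR = ΔT/Q = |42.1 − 15.4|/2.30×10^6 = 1.161×10^-5 K/W
(1/r₁−1/r₂)/(4πk) = 1.161×10^-5 ⇒ k = 0.003651/(4π·1.161×10^-5) = 25.0 W/m·K

k = 25.0 W/m·K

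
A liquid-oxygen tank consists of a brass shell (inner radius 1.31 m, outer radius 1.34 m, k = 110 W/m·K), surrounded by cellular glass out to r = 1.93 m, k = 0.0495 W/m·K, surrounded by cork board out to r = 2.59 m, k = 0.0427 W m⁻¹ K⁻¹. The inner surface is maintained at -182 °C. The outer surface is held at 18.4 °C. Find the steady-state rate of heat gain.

Series thermal resistances, inner to outer:
  R_brass = (1/1.31 − 1/1.34)/(4πk) = 0.01709/(4π·110) = 1.236×10^-5 K/W
  R_cellular glass = (1/1.34 − 1/1.93)/(4πk) = 0.2281/(4π·0.0495) = 0.3668 K/W
  R_cork board = (1/1.93 − 1/2.59)/(4πk) = 0.1320/(4π·0.0427) = 0.2461 K/W
ΣR = 1.236×10^-5 + 0.3668 + 0.2461 = 0.6129 K/W
Q = ΔT/ΣR = (-182 °C − 18.4 °C)/0.6129 = -327 W
(Negative Q ⇒ heat flows inward; heat gain = 327 W.)

Q = 327 W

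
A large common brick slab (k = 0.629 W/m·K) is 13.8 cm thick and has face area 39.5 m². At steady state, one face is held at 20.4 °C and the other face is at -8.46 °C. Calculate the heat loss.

Q = kA·ΔT/L = 0.629 × 39.5 × |20.4 °C − -8.46 °C| / 0.138 = 5200 W

Q = 5.20 kW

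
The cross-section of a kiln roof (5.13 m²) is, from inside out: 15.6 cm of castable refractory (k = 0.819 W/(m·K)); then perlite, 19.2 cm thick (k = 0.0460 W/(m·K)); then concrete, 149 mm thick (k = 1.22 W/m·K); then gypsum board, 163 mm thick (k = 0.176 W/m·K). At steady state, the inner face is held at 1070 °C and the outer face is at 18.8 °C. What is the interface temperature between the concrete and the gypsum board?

Series thermal resistances, inner to outer:
  R_castable refractory = L/(kA) = 0.156/(0.819·5.13) = 0.03713 K/W
  R_perlite = L/(kA) = 0.192/(0.0460·5.13) = 0.8136 K/W
  R_concrete = L/(kA) = 0.149/(1.22·5.13) = 0.02381 K/W
  R_gypsum board = L/(kA) = 0.163/(0.176·5.13) = 0.1805 K/W
ΣR = 0.03713 + 0.8136 + 0.02381 + 0.1805 = 1.055 K/W
Q = ΔT/ΣR = (1070 °C − 18.8 °C)/1.055 = 996.4 W
From the inner boundary to the concrete/gypsum board interface, ΣR_partial = 0.8745 K/W.
T_interface = T_in − Q·ΣR_partial = 1070 °C − (996.4)(0.8745) = 199 °C

T = 199 °C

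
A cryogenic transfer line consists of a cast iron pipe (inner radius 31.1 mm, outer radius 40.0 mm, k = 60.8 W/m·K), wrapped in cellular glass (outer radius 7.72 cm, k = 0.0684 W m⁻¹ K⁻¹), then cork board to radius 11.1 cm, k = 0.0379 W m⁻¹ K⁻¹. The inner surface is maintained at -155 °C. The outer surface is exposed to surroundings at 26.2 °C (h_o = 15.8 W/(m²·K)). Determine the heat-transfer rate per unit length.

Series thermal resistances, inner to outer:
  R'_cast iron = ln(0.0400/0.0311)/(2πk) = 0.2517/(2π·60.8) = 6.588×10^-4 m·K/W
  R'_cellular glass = ln(0.0772/0.0400)/(2πk) = 0.6575/(2π·0.0684) = 1.530 m·K/W
  R'_cork board = ln(0.111/0.0772)/(2πk) = 0.3631/(2π·0.0379) = 1.525 m·K/W
  R'_conv,out = 1/(2πr h) = 1/(2π·0.111·15.8) = 0.09075 m·K/W
ΣR = 6.588×10^-4 + 1.530 + 1.525 + 0.09075 = 3.146 m·K/W
Q' = ΔT/ΣR = (-155 °C − 26.2 °C)/3.146 = -57.6 W/m
(Negative Q' ⇒ heat flows inward; heat gain = 57.6 W/m.)

Q' = 57.6 W/m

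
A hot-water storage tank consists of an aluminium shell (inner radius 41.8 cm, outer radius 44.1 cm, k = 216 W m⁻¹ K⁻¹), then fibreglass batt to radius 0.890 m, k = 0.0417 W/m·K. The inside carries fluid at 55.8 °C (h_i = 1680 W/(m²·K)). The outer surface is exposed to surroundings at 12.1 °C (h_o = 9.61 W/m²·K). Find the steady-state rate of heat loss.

Resistance network (inner→outer):
  R_conv,in = 1/(4πr²h) = 1/(4π·0.418²·1680) = 2.711×10^-4 K/W
  R_aluminium = (1/0.418 − 1/0.441)/(4πk) = 0.1248/(4π·216) = 4.597×10^-5 K/W
  R_fibreglass batt = (1/0.441 − 1/0.890)/(4πk) = 1.144/(4π·0.0417) = 2.183 K/W
  R_conv,out = 1/(4πr²h) = 1/(4π·0.890²·9.61) = 0.01045 K/W
ΣR = 2.711×10^-4 + 4.597×10^-5 + 2.183 + 0.01045 = 2.194 K/W
Q = ΔT/ΣR = (55.8 °C − 12.1 °C)/2.194 = 19.9 W

Q = 19.9 W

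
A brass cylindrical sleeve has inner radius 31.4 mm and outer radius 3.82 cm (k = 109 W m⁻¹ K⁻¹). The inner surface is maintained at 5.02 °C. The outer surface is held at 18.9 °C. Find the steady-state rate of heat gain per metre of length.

Q' = 2πk·ΔT/ln(r₂/r₁) = 2π × 109 × 13.88 / ln(0.0382/0.0314) = 48500 W/m

Q' = 48.5 kW/m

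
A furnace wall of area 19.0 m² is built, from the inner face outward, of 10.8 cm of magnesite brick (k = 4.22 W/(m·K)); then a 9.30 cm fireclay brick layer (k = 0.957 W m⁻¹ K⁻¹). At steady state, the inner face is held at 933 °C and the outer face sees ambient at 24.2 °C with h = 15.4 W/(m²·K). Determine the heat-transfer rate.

Q = 92.0 kW

Treat each layer as a resistance in series:
  R_magnesite brick = L/(kA) = 0.108/(4.22·19.0) = 0.001347 K/W
  R_fireclay brick = L/(kA) = 0.0930/(0.957·19.0) = 0.005115 K/W
  R_conv,out = 1/(hA) = 1/(15.4·19.0) = 0.003418 K/W
ΣR = 0.001347 + 0.005115 + 0.003418 = 0.009880 K/W
Q = ΔT/ΣR = (933 °C − 24.2 °C)/0.009880 = 92000 W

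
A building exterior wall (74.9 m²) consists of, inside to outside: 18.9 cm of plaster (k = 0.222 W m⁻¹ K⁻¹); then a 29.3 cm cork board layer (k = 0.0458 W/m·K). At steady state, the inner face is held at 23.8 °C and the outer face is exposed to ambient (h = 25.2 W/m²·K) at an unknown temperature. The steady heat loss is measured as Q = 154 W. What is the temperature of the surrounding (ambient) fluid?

Series resistances:
  R_plaster = L/(kA) = 0.189/(0.222·74.9) = 0.01137 K/W
  R_cork board = L/(kA) = 0.293/(0.0458·74.9) = 0.08541 K/W
  R_conv,out = 1/(hA) = 1/(25.2·74.9) = 5.298×10^-4 K/W
ΣR = 0.09731 K/W
ΔT = Q·ΣR = 154 × 0.09731 = 14.99 K
Heat flows outward, so T_out = T_in − ΔT = 23.8 − 14.99 = 8.81 °C

T_out = 8.81 °C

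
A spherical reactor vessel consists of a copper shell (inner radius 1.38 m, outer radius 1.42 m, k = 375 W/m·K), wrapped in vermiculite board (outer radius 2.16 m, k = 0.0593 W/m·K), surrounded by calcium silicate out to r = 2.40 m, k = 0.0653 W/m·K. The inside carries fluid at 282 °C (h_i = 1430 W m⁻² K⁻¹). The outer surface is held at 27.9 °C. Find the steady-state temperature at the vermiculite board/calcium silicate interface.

Resistance network (inner→outer):
  R_conv,in = 1/(4πr²h) = 1/(4π·1.38²·1430) = 2.922×10^-5 K/W
  R_copper = (1/1.38 − 1/1.42)/(4πk) = 0.02041/(4π·375) = 4.332×10^-6 K/W
  R_vermiculite board = (1/1.42 − 1/2.16)/(4πk) = 0.2413/(4π·0.0593) = 0.3238 K/W
  R_calcium silicate = (1/2.16 − 1/2.40)/(4πk) = 0.04630/(4π·0.0653) = 0.05642 K/W
ΣR = 2.922×10^-5 + 4.332×10^-6 + 0.3238 + 0.05642 = 0.3803 K/W
Q = ΔT/ΣR = (282 °C − 27.9 °C)/0.3803 = 668.2 W
From the inner boundary to the vermiculite board/calcium silicate interface, ΣR_partial = 0.3238 K/W.
T_interface = T_in − Q·ΣR_partial = 282 °C − (668.2)(0.3238) = 65.6 °C

T = 65.6 °C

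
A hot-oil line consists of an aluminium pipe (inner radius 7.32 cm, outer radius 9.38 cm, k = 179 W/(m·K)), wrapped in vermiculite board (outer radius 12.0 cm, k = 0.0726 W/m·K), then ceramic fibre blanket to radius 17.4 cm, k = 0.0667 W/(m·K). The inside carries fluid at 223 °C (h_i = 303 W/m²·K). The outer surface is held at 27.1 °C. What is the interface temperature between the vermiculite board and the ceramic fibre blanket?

T = 148 °C

Resistance network (inner→outer):
  R'_conv,in = 1/(2πr h) = 1/(2π·0.0732·303) = 0.007176 m·K/W
  R'_aluminium = ln(0.0938/0.0732)/(2πk) = 0.2480/(2π·179) = 2.205×10^-4 m·K/W
  R'_vermiculite board = ln(0.120/0.0938)/(2πk) = 0.2463/(2π·0.0726) = 0.5400 m·K/W
  R'_ceramic fibre blanket = ln(0.174/0.120)/(2πk) = 0.3716/(2π·0.0667) = 0.8866 m·K/W
ΣR = 0.007176 + 2.205×10^-4 + 0.5400 + 0.8866 = 1.434 m·K/W
Q' = ΔT/ΣR = (223 °C − 27.1 °C)/1.434 = 136.6 W/m
From the inner boundary to the vermiculite board/ceramic fibre blanket interface, ΣR_partial = 0.5474 m·K/W.
T_interface = T_in − Q'·ΣR_partial = 223 °C − (136.6)(0.5474) = 148 °C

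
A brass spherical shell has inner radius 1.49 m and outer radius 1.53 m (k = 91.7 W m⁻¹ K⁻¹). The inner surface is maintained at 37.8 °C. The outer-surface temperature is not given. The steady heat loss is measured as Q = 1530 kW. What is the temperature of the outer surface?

Sum the resistances:
  R_brass = (1/1.49 − 1/1.53)/(4πk) = 0.01755/(4π·91.7) = 1.523×10^-5 K/W
ΣR = 1.523×10^-5 K/W
ΔT = Q·ΣR = 1.53×10^6 × 1.523×10^-5 = 23.30 K
Heat flows outward, so T_out = T_in − ΔT = 37.8 − 23.30 = 14.5 °C

T_out = 14.5 °C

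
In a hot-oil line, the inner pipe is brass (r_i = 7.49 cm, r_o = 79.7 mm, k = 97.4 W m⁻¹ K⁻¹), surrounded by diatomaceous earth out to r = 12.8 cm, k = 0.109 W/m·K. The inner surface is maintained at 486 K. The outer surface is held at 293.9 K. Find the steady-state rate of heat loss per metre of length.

Q' = 278 W/m

Series thermal resistances, inner to outer:
  R'_brass = ln(0.0797/0.0749)/(2πk) = 0.06212/(2π·97.4) = 1.015×10^-4 m·K/W
  R'_diatomaceous earth = ln(0.128/0.0797)/(2πk) = 0.4738/(2π·0.109) = 0.6918 m·K/W
ΣR = 1.015×10^-4 + 0.6918 = 0.6919 m·K/W
Q' = ΔT/ΣR = (486 K − 293.9 K)/0.6919 = 278 W/m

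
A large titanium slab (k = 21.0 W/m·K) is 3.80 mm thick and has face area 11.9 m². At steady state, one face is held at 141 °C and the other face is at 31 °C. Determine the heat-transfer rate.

Q = 7.23×10^6 W

Q = kA·ΔT/L = 21.0 × 11.9 × |141 °C − 31 °C| / 0.00380 = 7.23×10^6 W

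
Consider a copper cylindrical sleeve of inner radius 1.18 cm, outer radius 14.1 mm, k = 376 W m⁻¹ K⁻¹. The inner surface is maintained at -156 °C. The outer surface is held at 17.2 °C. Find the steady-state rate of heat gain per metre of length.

Q' = 2.30×10^6 W/m

Q' = 2πk·ΔT/ln(r₂/r₁) = 2π × 376 × 173.2 / ln(0.0141/0.0118) = 2.30×10^6 W/m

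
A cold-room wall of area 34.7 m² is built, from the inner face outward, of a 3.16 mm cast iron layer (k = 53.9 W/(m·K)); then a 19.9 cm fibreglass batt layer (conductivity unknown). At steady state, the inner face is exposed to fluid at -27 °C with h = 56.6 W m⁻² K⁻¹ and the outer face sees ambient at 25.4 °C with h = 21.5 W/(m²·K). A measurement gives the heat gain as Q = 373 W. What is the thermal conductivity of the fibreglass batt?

k = 0.0414 W/m·K

ΣR = ΔT/Q = |-27 − 25.4|/373 = 0.1405 K/W
Known resistances:
  R_conv,in = 1/(hA) = 1/(56.6·34.7) = 5.092×10^-4 K/W
  R_cast iron = L/(kA) = 0.00316/(53.9·34.7) = 1.690×10^-6 K/W
  R_conv,out = 1/(hA) = 1/(21.5·34.7) = 0.001340 K/W
R_fibreglass batt = ΣR − ΣR_known = 0.1405 − 0.001851 = 0.1386 K/W
L/(kA) = 0.1386 ⇒ k = 0.199/(0.1386·34.7) = 0.0414 W/m·K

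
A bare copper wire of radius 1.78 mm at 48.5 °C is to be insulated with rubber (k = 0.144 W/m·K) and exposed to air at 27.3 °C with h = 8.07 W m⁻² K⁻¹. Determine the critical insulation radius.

r_cr = 1.78 cm

For a cylinder, r_cr = k_ins/h = 0.144/8.07 = 0.0178 m = 1.78 cm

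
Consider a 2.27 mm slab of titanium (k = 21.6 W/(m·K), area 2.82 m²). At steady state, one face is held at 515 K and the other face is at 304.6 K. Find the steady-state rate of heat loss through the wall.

Q = 5.65×10^6 W

Q = kA·ΔT/L = 21.6 × 2.82 × |515 K − 304.6 K| / 0.00227 = 5.65×10^6 W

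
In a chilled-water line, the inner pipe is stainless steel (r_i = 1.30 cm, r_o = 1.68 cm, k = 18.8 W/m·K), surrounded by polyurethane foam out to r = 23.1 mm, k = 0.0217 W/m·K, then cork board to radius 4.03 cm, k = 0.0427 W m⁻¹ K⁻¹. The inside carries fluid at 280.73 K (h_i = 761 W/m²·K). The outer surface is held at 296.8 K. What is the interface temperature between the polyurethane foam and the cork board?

Series thermal resistances, inner to outer:
  R'_conv,in = 1/(2πr h) = 1/(2π·0.0130·761) = 0.01609 m·K/W
  R'_stainless steel = ln(0.0168/0.0130)/(2πk) = 0.2564/(2π·18.8) = 0.002171 m·K/W
  R'_polyurethane foam = ln(0.0231/0.0168)/(2πk) = 0.3185/(2π·0.0217) = 2.336 m·K/W
  R'_cork board = ln(0.0403/0.0231)/(2πk) = 0.5565/(2π·0.0427) = 2.074 m·K/W
ΣR = 0.01609 + 0.002171 + 2.336 + 2.074 = 4.428 m·K/W
Q' = ΔT/ΣR = (280.73 K − 296.8 K)/4.428 = -3.629 W/m
From the inner boundary to the polyurethane foam/cork board interface, ΣR_partial = 2.354 m·K/W.
T_interface = T_in − Q'·ΣR_partial = 280.73 K − (-3.629)(2.354) = 289.3 K

T = 289.3 K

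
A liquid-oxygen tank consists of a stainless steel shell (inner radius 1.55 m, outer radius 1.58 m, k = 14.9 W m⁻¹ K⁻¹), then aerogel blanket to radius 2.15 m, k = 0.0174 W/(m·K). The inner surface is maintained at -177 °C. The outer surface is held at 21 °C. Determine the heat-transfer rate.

Series thermal resistances, inner to outer:
  R_stainless steel = (1/1.55 − 1/1.58)/(4πk) = 0.01225/(4π·14.9) = 6.542×10^-5 K/W
  R_aerogel blanket = (1/1.58 − 1/2.15)/(4πk) = 0.1678/(4π·0.0174) = 0.7674 K/W
ΣR = 6.542×10^-5 + 0.7674 = 0.7675 K/W
Q = ΔT/ΣR = (-177 °C − 21 °C)/0.7675 = -258 W
(Negative Q ⇒ heat flows inward; heat gain = 258 W.)

Q = 258 W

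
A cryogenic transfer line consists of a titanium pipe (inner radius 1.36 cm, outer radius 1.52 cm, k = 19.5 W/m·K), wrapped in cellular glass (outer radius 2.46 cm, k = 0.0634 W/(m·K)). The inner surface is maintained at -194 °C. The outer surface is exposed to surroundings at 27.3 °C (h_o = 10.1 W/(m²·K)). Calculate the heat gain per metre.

Q' = 120 W/m

Series thermal resistances, inner to outer:
  R'_titanium = ln(0.0152/0.0136)/(2πk) = 0.1112/(2π·19.5) = 9.078×10^-4 m·K/W
  R'_cellular glass = ln(0.0246/0.0152)/(2πk) = 0.4815/(2π·0.0634) = 1.209 m·K/W
  R'_conv,out = 1/(2πr h) = 1/(2π·0.0246·10.1) = 0.6406 m·K/W
ΣR = 9.078×10^-4 + 1.209 + 0.6406 = 1.851 m·K/W
Q' = ΔT/ΣR = (-194 °C − 27.3 °C)/1.851 = -120 W/m
(Negative Q' ⇒ heat flows inward; heat gain = 120 W/m.)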